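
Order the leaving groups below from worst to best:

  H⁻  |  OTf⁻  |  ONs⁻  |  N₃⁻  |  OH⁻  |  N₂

N₂: no meaningful conjugate acid; N₂ departs as an exceptionally stable neutral molecule
OTf⁻: pKₐ(CF₃SO₃H (triflic acid)) ≈ -14
ONs⁻: pKₐ(p-O₂NC₆H₄SO₃H) ≈ -3.5
N₃⁻: pKₐ(HN₃) ≈ 4.7
OH⁻: pKₐ(H₂O) ≈ 15.7
H⁻: pKₐ(H₂) ≈ 36
The question asks for worst first, so the sequence is read in increasing leaving-group ability.

H⁻ < OH⁻ < N₃⁻ < ONs⁻ < OTf⁻ < N₂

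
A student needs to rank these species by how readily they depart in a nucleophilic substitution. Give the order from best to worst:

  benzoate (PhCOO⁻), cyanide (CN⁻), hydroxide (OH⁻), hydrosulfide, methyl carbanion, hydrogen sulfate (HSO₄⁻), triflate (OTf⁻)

triflate (OTf⁻) > hydrogen sulfate (HSO₄⁻) > benzoate (PhCOO⁻) > hydrosulfide > cyanide (CN⁻) > hydroxide (OH⁻) > methyl carbanion

triflate (OTf⁻): pKₐ(CF₃SO₃H (triflic acid)) ≈ -14 — charge spread over three oxygens and a CF₃ group; the premier leaving group in synthesis
hydrogen sulfate (HSO₄⁻): pKₐ(H₂SO₄) ≈ -3 — conjugate base of a strong mineral acid
benzoate (PhCOO⁻): pKₐ(C₆H₅COOH) ≈ 4.2 — aryl carboxylate
hydrosulfide: pKₐ(H₂S) ≈ 7 — larger and more polarisable than the oxygen analogue
cyanide (CN⁻): pKₐ(HCN) ≈ 9.2 — sp carbon stabilises the charge somewhat, but still a poor LG
hydroxide (OH⁻): pKₐ(H₂O) ≈ 15.7 — strong base; essentially never leaves without prior activation
methyl carbanion: pKₐ(CH₄) ≈ 48 — unstabilised carbanion; the worst conceivable leaving group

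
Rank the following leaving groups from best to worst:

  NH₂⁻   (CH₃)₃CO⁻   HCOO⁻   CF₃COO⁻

CF₃COO⁻ > HCOO⁻ > (CH₃)₃CO⁻ > NH₂⁻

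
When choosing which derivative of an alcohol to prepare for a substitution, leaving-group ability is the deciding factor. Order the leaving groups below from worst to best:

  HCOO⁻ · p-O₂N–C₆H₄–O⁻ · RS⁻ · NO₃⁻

Rank by basicity of the departing species: weakest base leaves most easily.
NO₃⁻: pKₐ(HNO₃) ≈ -1.3
HCOO⁻: pKₐ(HCOOH) ≈ 3.8
p-O₂N–C₆H₄–O⁻: pKₐ(p-nitrophenol) ≈ 7.2
RS⁻: pKₐ(RSH (a thiol)) ≈ 10.5
Reversing gives the worst-to-best order requested.

RS⁻ < p-O₂N–C₆H₄–O⁻ < HCOO⁻ < NO₃⁻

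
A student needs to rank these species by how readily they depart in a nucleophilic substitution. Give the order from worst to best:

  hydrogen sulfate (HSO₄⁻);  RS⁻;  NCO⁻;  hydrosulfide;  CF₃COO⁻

A good leaving group is a weak base: the lower the pKₐ of its conjugate acid, the more readily it departs.
hydrogen sulfate (HSO₄⁻): pKₐ(H₂SO₄) ≈ -3
CF₃COO⁻: pKₐ(CF₃COOH) ≈ 0.2
NCO⁻: pKₐ(HOCN) ≈ 3.5
hydrosulfide: pKₐ(H₂S) ≈ 7
RS⁻: pKₐ(RSH (a thiol)) ≈ 10.5
Listed from poorest to best leaving group as asked.

RS⁻ < hydrosulfide < NCO⁻ < CF₃COO⁻ < hydrogen sulfate (HSO₄⁻)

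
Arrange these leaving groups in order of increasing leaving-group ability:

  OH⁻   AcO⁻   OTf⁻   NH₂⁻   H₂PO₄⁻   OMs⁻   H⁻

NH₂⁻ < H⁻ < OH⁻ < AcO⁻ < H₂PO₄⁻ < OMs⁻ < OTf⁻

OTf⁻: pKₐ(CF₃SO₃H (triflic acid)) ≈ -14
OMs⁻: pKₐ(CH₃SO₃H (MsOH)) ≈ -1.9
H₂PO₄⁻: pKₐ(H₃PO₄) ≈ 2.1 — moderate base; biological leaving group after further activation
AcO⁻: pKₐ(CH₃COOH) ≈ 4.8 — resonance-stabilised but still a weak base
OH⁻: pKₐ(H₂O) ≈ 15.7
H⁻: pKₐ(H₂) ≈ 36 — extremely strong base; leaves only in special hydride-transfer contexts
NH₂⁻: pKₐ(NH₃) ≈ 38 — extremely strong base; never a leaving group
Listed from poorest to best leaving group as asked.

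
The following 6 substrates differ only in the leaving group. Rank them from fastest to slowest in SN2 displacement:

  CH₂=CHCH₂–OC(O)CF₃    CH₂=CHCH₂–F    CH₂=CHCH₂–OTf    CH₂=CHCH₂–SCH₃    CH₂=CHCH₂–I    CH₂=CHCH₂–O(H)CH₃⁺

CH₂=CHCH₂–OTf > CH₂=CHCH₂–I > CH₂=CHCH₂–O(H)CH₃⁺ > CH₂=CHCH₂–OC(O)CF₃ > CH₂=CHCH₂–F > CH₂=CHCH₂–SCH₃

Identical carbon frameworks mean the comparison reduces to leaving-group quality.
A good leaving group is a weak base: the lower the pKₐ of its conjugate acid, the more readily it departs.
CH₂=CHCH₂–OTf loses OTf⁻: pKₐ(CF₃SO₃H (triflic acid)) ≈ -14
CH₂=CHCH₂–I loses I⁻: pKₐ(HI) ≈ -10
CH₂=CHCH₂–O(H)CH₃⁺ loses R'OH: pKₐ(R'OH₂⁺) ≈ -2.4
CH₂=CHCH₂–OC(O)CF₃ loses CF₃COO⁻: pKₐ(CF₃COOH) ≈ 0.2
CH₂=CHCH₂–F loses F⁻: pKₐ(HF) ≈ 3.2
CH₂=CHCH₂–SCH₃ loses RS⁻: pKₐ(RSH (a thiol)) ≈ 10.5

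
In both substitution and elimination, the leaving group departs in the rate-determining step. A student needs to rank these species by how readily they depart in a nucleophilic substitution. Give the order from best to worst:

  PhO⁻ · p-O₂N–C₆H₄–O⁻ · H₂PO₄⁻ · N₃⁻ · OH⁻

Rank by basicity of the departing species: weakest base leaves most easily.
H₂PO₄⁻: pKₐ(H₃PO₄) ≈ 2.1
N₃⁻: pKₐ(HN₃) ≈ 4.7
p-O₂N–C₆H₄–O⁻: pKₐ(p-nitrophenol) ≈ 7.2
PhO⁻: pKₐ(C₆H₅OH (phenol)) ≈ 10
OH⁻: pKₐ(H₂O) ≈ 15.7

H₂PO₄⁻ > N₃⁻ > p-O₂N–C₆H₄–O⁻ > PhO⁻ > OH⁻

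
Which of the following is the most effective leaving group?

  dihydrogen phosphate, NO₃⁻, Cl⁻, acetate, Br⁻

A good leaving group is a weak base: the lower the pKₐ of its conjugate acid, the more readily it departs.
Br⁻: pKₐ(HBr) ≈ -9
Cl⁻: pKₐ(HCl) ≈ -7
NO₃⁻: pKₐ(HNO₃) ≈ -1.3
dihydrogen phosphate: pKₐ(H₃PO₄) ≈ 2.1
acetate: pKₐ(CH₃COOH) ≈ 4.8

Br⁻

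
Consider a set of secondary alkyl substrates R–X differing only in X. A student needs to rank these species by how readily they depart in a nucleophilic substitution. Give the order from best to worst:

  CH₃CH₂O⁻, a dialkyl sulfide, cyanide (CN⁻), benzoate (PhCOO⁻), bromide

The more stable X⁻ (or X) is on its own — i.e. the weaker a base it is — the better a leaving group it makes.
bromide: pKₐ(HBr) ≈ -9
a dialkyl sulfide: pKₐ(R'₂SH⁺) ≈ -7
benzoate (PhCOO⁻): pKₐ(C₆H₅COOH) ≈ 4.2
cyanide (CN⁻): pKₐ(HCN) ≈ 9.2
CH₃CH₂O⁻: pKₐ(CH₃CH₂OH) ≈ 16

bromide > a dialkyl sulfide > benzoate (PhCOO⁻) > cyanide (CN⁻) > CH₃CH₂O⁻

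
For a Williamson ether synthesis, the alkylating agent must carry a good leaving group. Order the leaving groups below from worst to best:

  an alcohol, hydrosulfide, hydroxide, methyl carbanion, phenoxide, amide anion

methyl carbanion < amide anion < hydroxide < phenoxide < hydrosulfide < an alcohol

an alcohol: pKₐ(R'OH₂⁺) ≈ -2.4 — neutral; leaves from a protonated ether (an oxonium ion, R–O(H)R'⁺)
hydrosulfide: pKₐ(H₂S) ≈ 7 — larger and more polarisable than the oxygen analogue
phenoxide: pKₐ(C₆H₅OH (phenol)) ≈ 10
hydroxide: pKₐ(H₂O) ≈ 15.7
amide anion: pKₐ(NH₃) ≈ 38
methyl carbanion: pKₐ(CH₄) ≈ 48 — unstabilised carbanion; the worst conceivable leaving group
The question asks for worst first, so the sequence is read in increasing leaving-group ability.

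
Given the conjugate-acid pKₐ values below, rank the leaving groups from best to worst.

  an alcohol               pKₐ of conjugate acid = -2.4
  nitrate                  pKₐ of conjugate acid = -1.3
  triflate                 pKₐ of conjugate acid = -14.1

triflate > an alcohol > nitrate

Lower conjugate-acid pKₐ ⇒ weaker base ⇒ better leaving group.
Sorting by the given values: triflate (-14.1), an alcohol (-2.4), nitrate (-1.3).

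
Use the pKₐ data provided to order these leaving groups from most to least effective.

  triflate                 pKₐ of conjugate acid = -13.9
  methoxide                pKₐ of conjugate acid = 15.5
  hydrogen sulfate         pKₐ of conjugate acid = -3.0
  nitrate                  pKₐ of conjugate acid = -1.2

triflate > hydrogen sulfate > nitrate > methoxide

Lower conjugate-acid pKₐ ⇒ weaker base ⇒ better leaving group.
Sorting by the given values: triflate (-13.9), hydrogen sulfate (-3.0), nitrate (-1.2), methoxide (15.5).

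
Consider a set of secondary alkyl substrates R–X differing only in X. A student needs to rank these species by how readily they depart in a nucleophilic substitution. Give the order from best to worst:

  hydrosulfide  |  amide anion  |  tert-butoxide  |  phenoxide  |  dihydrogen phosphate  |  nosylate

nosylate > dihydrogen phosphate > hydrosulfide > phenoxide > tert-butoxide > amide anion

nosylate: pKₐ(p-O₂NC₆H₄SO₃H) ≈ -3.5
dihydrogen phosphate: pKₐ(H₃PO₄) ≈ 2.1
hydrosulfide: pKₐ(H₂S) ≈ 7
phenoxide: pKₐ(C₆H₅OH (phenol)) ≈ 10
tert-butoxide: pKₐ(t-BuOH) ≈ 18
amide anion: pKₐ(NH₃) ≈ 38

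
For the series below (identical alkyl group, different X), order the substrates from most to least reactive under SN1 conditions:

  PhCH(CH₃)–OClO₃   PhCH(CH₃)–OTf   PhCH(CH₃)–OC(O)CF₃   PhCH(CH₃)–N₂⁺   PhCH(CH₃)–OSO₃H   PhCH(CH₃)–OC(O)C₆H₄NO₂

PhCH(CH₃)–N₂⁺ > PhCH(CH₃)–OTf > PhCH(CH₃)–OClO₃ > PhCH(CH₃)–OSO₃H > PhCH(CH₃)–OC(O)CF₃ > PhCH(CH₃)–OC(O)C₆H₄NO₂

With the same alkyl group throughout, only the leaving group differentiates the rates.
Leaving-group ability tracks the stability of the departed species; conjugate-acid pKₐ is the usual yardstick (lower pKₐ → better LG).
PhCH(CH₃)–N₂⁺ loses N₂: no meaningful conjugate acid; N₂ departs as an exceptionally stable neutral molecule
PhCH(CH₃)–OTf loses OTf⁻: pKₐ(CF₃SO₃H (triflic acid)) ≈ -14
PhCH(CH₃)–OClO₃ loses ClO₄⁻: pKₐ(HClO₄) ≈ -10
PhCH(CH₃)–OSO₃H loses HSO₄⁻: pKₐ(H₂SO₄) ≈ -3
PhCH(CH₃)–OC(O)CF₃ loses CF₃COO⁻: pKₐ(CF₃COOH) ≈ 0.2
PhCH(CH₃)–OC(O)C₆H₄NO₂ loses p-O₂N–C₆H₄–COO⁻: pKₐ(p-nitrobenzoic acid) ≈ 3.4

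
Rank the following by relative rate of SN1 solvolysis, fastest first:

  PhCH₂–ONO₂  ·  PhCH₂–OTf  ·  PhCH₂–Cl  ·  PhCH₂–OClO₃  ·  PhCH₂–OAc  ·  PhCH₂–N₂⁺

PhCH₂–N₂⁺ > PhCH₂–OTf > PhCH₂–OClO₃ > PhCH₂–Cl > PhCH₂–ONO₂ > PhCH₂–OAc

Identical carbon frameworks mean the comparison reduces to leaving-group quality.
The more stable X⁻ (or X) is on its own — i.e. the weaker a base it is — the better a leaving group it makes.
PhCH₂–N₂⁺ loses N₂: no meaningful conjugate acid; N₂ departs as an exceptionally stable neutral molecule
PhCH₂–OTf loses OTf⁻: pKₐ(CF₃SO₃H (triflic acid)) ≈ -14
PhCH₂–OClO₃ loses ClO₄⁻: pKₐ(HClO₄) ≈ -10
PhCH₂–Cl loses Cl⁻: pKₐ(HCl) ≈ -7
PhCH₂–ONO₂ loses NO₃⁻: pKₐ(HNO₃) ≈ -1.3
PhCH₂–OAc loses AcO⁻: pKₐ(CH₃COOH) ≈ 4.8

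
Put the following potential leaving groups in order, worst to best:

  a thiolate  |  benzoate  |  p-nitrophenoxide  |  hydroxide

benzoate: pKₐ(C₆H₅COOH) ≈ 4.2
p-nitrophenoxide: pKₐ(p-nitrophenol) ≈ 7.2
a thiolate: pKₐ(RSH (a thiol)) ≈ 10.5
hydroxide: pKₐ(H₂O) ≈ 15.7
Reversing gives the worst-to-best order requested.

hydroxide < a thiolate < p-nitrophenoxide < benzoate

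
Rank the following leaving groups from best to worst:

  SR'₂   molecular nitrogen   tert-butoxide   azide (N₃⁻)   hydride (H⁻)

Leaving-group ability tracks the stability of the departed species; conjugate-acid pKₐ is the usual yardstick (lower pKₐ → better LG).
molecular nitrogen: no meaningful conjugate acid; N₂ departs as an exceptionally stable neutral molecule
SR'₂: pKₐ(R'₂SH⁺) ≈ -7 — neutral; leaves from a sulfonium salt (R–SR'₂⁺)
azide (N₃⁻): pKₐ(HN₃) ≈ 4.7
tert-butoxide: pKₐ(t-BuOH) ≈ 18
hydride (H⁻): pKₐ(H₂) ≈ 36 — extremely strong base; leaves only in special hydride-transfer contexts

molecular nitrogen > SR'₂ > azide (N₃⁻) > tert-butoxide > hydride (H⁻)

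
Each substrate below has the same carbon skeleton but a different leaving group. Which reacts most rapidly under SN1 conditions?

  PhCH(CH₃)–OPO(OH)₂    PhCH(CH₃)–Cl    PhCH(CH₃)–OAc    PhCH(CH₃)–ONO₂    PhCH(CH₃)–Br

Identical carbon frameworks mean the comparison reduces to leaving-group quality.
A good leaving group is a weak base: the lower the pKₐ of its conjugate acid, the more readily it departs.
PhCH(CH₃)–Br loses Br⁻: pKₐ(HBr) ≈ -9
PhCH(CH₃)–Cl loses Cl⁻: pKₐ(HCl) ≈ -7
PhCH(CH₃)–ONO₂ loses NO₃⁻: pKₐ(HNO₃) ≈ -1.3
PhCH(CH₃)–OPO(OH)₂ loses H₂PO₄⁻: pKₐ(H₃PO₄) ≈ 2.1
PhCH(CH₃)–OAc loses AcO⁻: pKₐ(CH₃COOH) ≈ 4.8

PhCH(CH₃)–Br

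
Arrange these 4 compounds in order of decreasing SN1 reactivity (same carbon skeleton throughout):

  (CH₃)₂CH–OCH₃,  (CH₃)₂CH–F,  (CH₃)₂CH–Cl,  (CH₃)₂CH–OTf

Same R in every case — rank the leaving groups.
Rank by basicity of the departing species: weakest base leaves most easily.
(CH₃)₂CH–OTf loses OTf⁻: pKₐ(CF₃SO₃H (triflic acid)) ≈ -14
(CH₃)₂CH–Cl loses Cl⁻: pKₐ(HCl) ≈ -7
(CH₃)₂CH–F loses F⁻: pKₐ(HF) ≈ 3.2
(CH₃)₂CH–OCH₃ loses CH₃O⁻: pKₐ(CH₃OH) ≈ 15.5

(CH₃)₂CH–OTf > (CH₃)₂CH–Cl > (CH₃)₂CH–F > (CH₃)₂CH–OCH₃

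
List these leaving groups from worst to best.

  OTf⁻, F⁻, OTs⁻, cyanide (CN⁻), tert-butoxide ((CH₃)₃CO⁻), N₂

Leaving-group ability tracks the stability of the departed species; conjugate-acid pKₐ is the usual yardstick (lower pKₐ → better LG).
N₂: no meaningful conjugate acid; N₂ departs as an exceptionally stable neutral molecule
OTf⁻: pKₐ(CF₃SO₃H (triflic acid)) ≈ -14
OTs⁻: pKₐ(p-CH₃C₆H₄SO₃H (TsOH)) ≈ -2.8
F⁻: pKₐ(HF) ≈ 3.2
cyanide (CN⁻): pKₐ(HCN) ≈ 9.2
tert-butoxide ((CH₃)₃CO⁻): pKₐ(t-BuOH) ≈ 18
Reversing gives the worst-to-best order requested.

tert-butoxide ((CH₃)₃CO⁻) < cyanide (CN⁻) < F⁻ < OTs⁻ < OTf⁻ < N₂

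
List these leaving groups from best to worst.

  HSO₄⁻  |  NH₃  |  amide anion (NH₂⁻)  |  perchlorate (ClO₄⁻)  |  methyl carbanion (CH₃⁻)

perchlorate (ClO₄⁻) > HSO₄⁻ > NH₃ > amide anion (NH₂⁻) > methyl carbanion (CH₃⁻)

perchlorate (ClO₄⁻): pKₐ(HClO₄) ≈ -10
HSO₄⁻: pKₐ(H₂SO₄) ≈ -3 — conjugate base of a strong mineral acid
NH₃: pKₐ(NH₄⁺) ≈ 9.2 — neutral but moderately basic; leaves from R–NH₃⁺
amide anion (NH₂⁻): pKₐ(NH₃) ≈ 38
methyl carbanion (CH₃⁻): pKₐ(CH₄) ≈ 48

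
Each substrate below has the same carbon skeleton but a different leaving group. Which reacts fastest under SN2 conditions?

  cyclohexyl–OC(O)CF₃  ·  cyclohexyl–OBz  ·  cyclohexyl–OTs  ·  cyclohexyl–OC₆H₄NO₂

cyclohexyl–OTs

Same R in every case — rank the leaving groups.
The more stable X⁻ (or X) is on its own — i.e. the weaker a base it is — the better a leaving group it makes.
cyclohexyl–OTs loses OTs⁻: pKₐ(p-CH₃C₆H₄SO₃H (TsOH)) ≈ -2.8
cyclohexyl–OC(O)CF₃ loses CF₃COO⁻: pKₐ(CF₃COOH) ≈ 0.2
cyclohexyl–OBz loses PhCOO⁻: pKₐ(C₆H₅COOH) ≈ 4.2
cyclohexyl–OC₆H₄NO₂ loses p-O₂N–C₆H₄–O⁻: pKₐ(p-nitrophenol) ≈ 7.2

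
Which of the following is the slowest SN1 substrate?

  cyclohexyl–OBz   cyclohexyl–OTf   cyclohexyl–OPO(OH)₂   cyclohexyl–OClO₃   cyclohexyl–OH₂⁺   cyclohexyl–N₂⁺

cyclohexyl–OBz

The skeletons are identical, so relative rate is governed entirely by leaving-group ability.
The more stable X⁻ (or X) is on its own — i.e. the weaker a base it is — the better a leaving group it makes.
cyclohexyl–N₂⁺ loses N₂: no meaningful conjugate acid; N₂ departs as an exceptionally stable neutral molecule
cyclohexyl–OTf loses OTf⁻: pKₐ(CF₃SO₃H (triflic acid)) ≈ -14
cyclohexyl–OClO₃ loses ClO₄⁻: pKₐ(HClO₄) ≈ -10
cyclohexyl–OH₂⁺ loses H₂O: pKₐ(H₃O⁺) ≈ -1.7
cyclohexyl–OPO(OH)₂ loses H₂PO₄⁻: pKₐ(H₃PO₄) ≈ 2.1
cyclohexyl–OBz loses PhCOO⁻: pKₐ(C₆H₅COOH) ≈ 4.2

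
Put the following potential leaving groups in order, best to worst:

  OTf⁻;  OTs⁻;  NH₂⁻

The more stable X⁻ (or X) is on its own — i.e. the weaker a base it is — the better a leaving group it makes.
OTf⁻: pKₐ(CF₃SO₃H (triflic acid)) ≈ -14
OTs⁻: pKₐ(p-CH₃C₆H₄SO₃H (TsOH)) ≈ -2.8
NH₂⁻: pKₐ(NH₃) ≈ 38

OTf⁻ > OTs⁻ > NH₂⁻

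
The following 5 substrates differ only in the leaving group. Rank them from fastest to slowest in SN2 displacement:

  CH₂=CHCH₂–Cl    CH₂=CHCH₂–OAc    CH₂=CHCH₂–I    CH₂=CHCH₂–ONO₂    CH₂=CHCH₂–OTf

Identical carbon frameworks mean the comparison reduces to leaving-group quality.
The more stable X⁻ (or X) is on its own — i.e. the weaker a base it is — the better a leaving group it makes.
CH₂=CHCH₂–OTf loses OTf⁻: pKₐ(CF₃SO₃H (triflic acid)) ≈ -14
CH₂=CHCH₂–I loses I⁻: pKₐ(HI) ≈ -10
CH₂=CHCH₂–Cl loses Cl⁻: pKₐ(HCl) ≈ -7
CH₂=CHCH₂–ONO₂ loses NO₃⁻: pKₐ(HNO₃) ≈ -1.3
CH₂=CHCH₂–OAc loses AcO⁻: pKₐ(CH₃COOH) ≈ 4.8

CH₂=CHCH₂–OTf > CH₂=CHCH₂–I > CH₂=CHCH₂–Cl > CH₂=CHCH₂–ONO₂ > CH₂=CHCH₂–OAc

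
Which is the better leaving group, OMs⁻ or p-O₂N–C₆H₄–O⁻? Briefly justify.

OMs⁻

OMs⁻ is the better leaving group.
pKₐ(CH₃SO₃H (MsOH)) ≈ -1.9 versus pKₐ(p-nitrophenol) ≈ 7.2: OMs⁻ is the much weaker base.
Resonance-delocalised alkanesulfonate.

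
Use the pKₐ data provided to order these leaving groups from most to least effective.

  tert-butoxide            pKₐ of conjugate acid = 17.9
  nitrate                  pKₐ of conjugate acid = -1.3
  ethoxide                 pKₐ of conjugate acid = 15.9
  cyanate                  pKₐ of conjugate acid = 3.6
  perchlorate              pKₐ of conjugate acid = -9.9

Lower conjugate-acid pKₐ ⇒ weaker base ⇒ better leaving group.
Sorting by the given values: perchlorate (-9.9), nitrate (-1.3), cyanate (3.6), ethoxide (15.9), tert-butoxide (17.9).

perchlorate > nitrate > cyanate > ethoxide > tert-butoxide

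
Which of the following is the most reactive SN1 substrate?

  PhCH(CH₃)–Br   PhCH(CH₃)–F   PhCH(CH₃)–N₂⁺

With the same alkyl group throughout, only the leaving group differentiates the rates.
Leaving-group ability tracks the stability of the departed species; conjugate-acid pKₐ is the usual yardstick (lower pKₐ → better LG).
PhCH(CH₃)–N₂⁺ loses N₂: no meaningful conjugate acid; N₂ departs as an exceptionally stable neutral molecule
PhCH(CH₃)–Br loses Br⁻: pKₐ(HBr) ≈ -9
PhCH(CH₃)–F loses F⁻: pKₐ(HF) ≈ 3.2

PhCH(CH₃)–N₂⁺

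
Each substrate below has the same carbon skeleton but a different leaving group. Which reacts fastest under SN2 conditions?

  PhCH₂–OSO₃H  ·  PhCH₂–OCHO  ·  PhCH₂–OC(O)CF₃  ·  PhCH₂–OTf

With the same alkyl group throughout, only the leaving group differentiates the rates.
The more stable X⁻ (or X) is on its own — i.e. the weaker a base it is — the better a leaving group it makes.
PhCH₂–OTf loses OTf⁻: pKₐ(CF₃SO₃H (triflic acid)) ≈ -14
PhCH₂–OSO₃H loses HSO₄⁻: pKₐ(H₂SO₄) ≈ -3
PhCH₂–OC(O)CF₃ loses CF₃COO⁻: pKₐ(CF₃COOH) ≈ 0.2
PhCH₂–OCHO loses HCOO⁻: pKₐ(HCOOH) ≈ 3.8

PhCH₂–OTf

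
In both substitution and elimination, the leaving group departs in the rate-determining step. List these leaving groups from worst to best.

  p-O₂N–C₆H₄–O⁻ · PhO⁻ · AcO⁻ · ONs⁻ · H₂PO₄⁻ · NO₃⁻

PhO⁻ < p-O₂N–C₆H₄–O⁻ < AcO⁻ < H₂PO₄⁻ < NO₃⁻ < ONs⁻

ONs⁻: pKₐ(p-O₂NC₆H₄SO₃H) ≈ -3.5
NO₃⁻: pKₐ(HNO₃) ≈ -1.3
H₂PO₄⁻: pKₐ(H₃PO₄) ≈ 2.1 — moderate base; biological leaving group after further activation
AcO⁻: pKₐ(CH₃COOH) ≈ 4.8
p-O₂N–C₆H₄–O⁻: pKₐ(p-nitrophenol) ≈ 7.2
PhO⁻: pKₐ(C₆H₅OH (phenol)) ≈ 10
Reversing gives the worst-to-best order requested.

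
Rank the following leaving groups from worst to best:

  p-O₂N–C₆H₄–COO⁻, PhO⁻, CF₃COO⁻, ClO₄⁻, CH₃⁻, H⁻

ClO₄⁻: pKₐ(HClO₄) ≈ -10
CF₃COO⁻: pKₐ(CF₃COOH) ≈ 0.2
p-O₂N–C₆H₄–COO⁻: pKₐ(p-nitrobenzoic acid) ≈ 3.4
PhO⁻: pKₐ(C₆H₅OH (phenol)) ≈ 10 — resonance into the ring helps, but still a poor LG
H⁻: pKₐ(H₂) ≈ 36 — extremely strong base; leaves only in special hydride-transfer contexts
CH₃⁻: pKₐ(CH₄) ≈ 48
The question asks for worst first, so the sequence is read in increasing leaving-group ability.

CH₃⁻ < H⁻ < PhO⁻ < p-O₂N–C₆H₄–COO⁻ < CF₃COO⁻ < ClO₄⁻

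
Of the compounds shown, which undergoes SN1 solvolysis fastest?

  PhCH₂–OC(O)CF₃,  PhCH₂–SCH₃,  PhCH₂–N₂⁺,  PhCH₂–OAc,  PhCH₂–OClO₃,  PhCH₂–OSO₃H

PhCH₂–N₂⁺

With the same alkyl group throughout, only the leaving group differentiates the rates.
Rank by basicity of the departing species: weakest base leaves most easily.
PhCH₂–N₂⁺ loses N₂: no meaningful conjugate acid; N₂ departs as an exceptionally stable neutral molecule
PhCH₂–OClO₃ loses ClO₄⁻: pKₐ(HClO₄) ≈ -10
PhCH₂–OSO₃H loses HSO₄⁻: pKₐ(H₂SO₄) ≈ -3
PhCH₂–OC(O)CF₃ loses CF₃COO⁻: pKₐ(CF₃COOH) ≈ 0.2
PhCH₂–OAc loses AcO⁻: pKₐ(CH₃COOH) ≈ 4.8
PhCH₂–SCH₃ loses RS⁻: pKₐ(RSH (a thiol)) ≈ 10.5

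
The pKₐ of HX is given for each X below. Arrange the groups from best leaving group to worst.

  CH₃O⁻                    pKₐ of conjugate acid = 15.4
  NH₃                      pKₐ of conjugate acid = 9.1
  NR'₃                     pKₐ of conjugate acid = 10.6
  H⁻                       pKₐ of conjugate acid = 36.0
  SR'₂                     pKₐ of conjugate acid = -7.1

Lower conjugate-acid pKₐ ⇒ weaker base ⇒ better leaving group.
Sorting by the given values: SR'₂ (-7.1), NH₃ (9.1), NR'₃ (10.6), CH₃O⁻ (15.4), H⁻ (36.0).

SR'₂ > NH₃ > NR'₃ > CH₃O⁻ > H⁻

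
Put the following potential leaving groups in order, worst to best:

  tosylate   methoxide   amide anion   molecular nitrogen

amide anion < methoxide < tosylate < molecular nitrogen

Rank by basicity of the departing species: weakest base leaves most easily.
molecular nitrogen: no meaningful conjugate acid; N₂ departs as an exceptionally stable neutral molecule
tosylate: pKₐ(p-CH₃C₆H₄SO₃H (TsOH)) ≈ -2.8
methoxide: pKₐ(CH₃OH) ≈ 15.5 — strong base; alkoxides do not leave unassisted
amide anion: pKₐ(NH₃) ≈ 38 — extremely strong base; never a leaving group
Listed from poorest to best leaving group as asked.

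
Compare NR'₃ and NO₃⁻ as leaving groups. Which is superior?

NO₃⁻

NO₃⁻ is the better leaving group.
pKₐ(HNO₃) ≈ -1.3 versus pKₐ(R'₃NH⁺) ≈ 10.7: NO₃⁻ is the much weaker base.
Resonance-delocalised over three oxygens.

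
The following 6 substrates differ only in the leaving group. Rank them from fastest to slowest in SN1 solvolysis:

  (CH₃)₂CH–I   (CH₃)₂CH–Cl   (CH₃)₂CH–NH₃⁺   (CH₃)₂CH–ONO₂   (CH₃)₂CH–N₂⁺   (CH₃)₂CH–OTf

(CH₃)₂CH–N₂⁺ > (CH₃)₂CH–OTf > (CH₃)₂CH–I > (CH₃)₂CH–Cl > (CH₃)₂CH–ONO₂ > (CH₃)₂CH–NH₃⁺

Same R in every case — rank the leaving groups.
Leaving-group ability tracks the stability of the departed species; conjugate-acid pKₐ is the usual yardstick (lower pKₐ → better LG).
(CH₃)₂CH–N₂⁺ loses N₂: no meaningful conjugate acid; N₂ departs as an exceptionally stable neutral molecule
(CH₃)₂CH–OTf loses OTf⁻: pKₐ(CF₃SO₃H (triflic acid)) ≈ -14
(CH₃)₂CH–I loses I⁻: pKₐ(HI) ≈ -10
(CH₃)₂CH–Cl loses Cl⁻: pKₐ(HCl) ≈ -7
(CH₃)₂CH–ONO₂ loses NO₃⁻: pKₐ(HNO₃) ≈ -1.3
(CH₃)₂CH–NH₃⁺ loses NH₃: pKₐ(NH₄⁺) ≈ 9.2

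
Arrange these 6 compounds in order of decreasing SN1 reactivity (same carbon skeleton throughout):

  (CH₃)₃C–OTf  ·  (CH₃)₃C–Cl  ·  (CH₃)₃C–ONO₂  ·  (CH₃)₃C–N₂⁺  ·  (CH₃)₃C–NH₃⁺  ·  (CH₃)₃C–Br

(CH₃)₃C–N₂⁺ > (CH₃)₃C–OTf > (CH₃)₃C–Br > (CH₃)₃C–Cl > (CH₃)₃C–ONO₂ > (CH₃)₃C–NH₃⁺

Same R in every case — rank the leaving groups.
Rank by basicity of the departing species: weakest base leaves most easily.
(CH₃)₃C–N₂⁺ loses N₂: no meaningful conjugate acid; N₂ departs as an exceptionally stable neutral molecule
(CH₃)₃C–OTf loses OTf⁻: pKₐ(CF₃SO₃H (triflic acid)) ≈ -14
(CH₃)₃C–Br loses Br⁻: pKₐ(HBr) ≈ -9
(CH₃)₃C–Cl loses Cl⁻: pKₐ(HCl) ≈ -7
(CH₃)₃C–ONO₂ loses NO₃⁻: pKₐ(HNO₃) ≈ -1.3
(CH₃)₃C–NH₃⁺ loses NH₃: pKₐ(NH₄⁺) ≈ 9.2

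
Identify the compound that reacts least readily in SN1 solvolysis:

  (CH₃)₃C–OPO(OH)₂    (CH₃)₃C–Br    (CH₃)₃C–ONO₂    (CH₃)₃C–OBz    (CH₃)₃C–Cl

(CH₃)₃C–OBz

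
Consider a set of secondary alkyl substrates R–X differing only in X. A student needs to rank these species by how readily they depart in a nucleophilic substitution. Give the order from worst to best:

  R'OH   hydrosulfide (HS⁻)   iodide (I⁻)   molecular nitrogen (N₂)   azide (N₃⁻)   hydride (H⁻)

hydride (H⁻) < hydrosulfide (HS⁻) < azide (N₃⁻) < R'OH < iodide (I⁻) < molecular nitrogen (N₂)

Rank by basicity of the departing species: weakest base leaves most easily.
molecular nitrogen (N₂): no meaningful conjugate acid; N₂ departs as an exceptionally stable neutral molecule
iodide (I⁻): pKₐ(HI) ≈ -10 — large, highly polarisable; very weak base
R'OH: pKₐ(R'OH₂⁺) ≈ -2.4 — neutral; leaves from a protonated ether (an oxonium ion, R–O(H)R'⁺)
azide (N₃⁻): pKₐ(HN₃) ≈ 4.7
hydrosulfide (HS⁻): pKₐ(H₂S) ≈ 7 — larger and more polarisable than the oxygen analogue
hydride (H⁻): pKₐ(H₂) ≈ 36 — extremely strong base; leaves only in special hydride-transfer contexts
Listed from poorest to best leaving group as asked.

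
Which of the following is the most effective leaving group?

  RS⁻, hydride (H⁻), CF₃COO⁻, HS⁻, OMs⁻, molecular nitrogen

molecular nitrogen

A good leaving group is a weak base: the lower the pKₐ of its conjugate acid, the more readily it departs.
molecular nitrogen: no meaningful conjugate acid; N₂ departs as an exceptionally stable neutral molecule
OMs⁻: pKₐ(CH₃SO₃H (MsOH)) ≈ -1.9
CF₃COO⁻: pKₐ(CF₃COOH) ≈ 0.2
HS⁻: pKₐ(H₂S) ≈ 7
RS⁻: pKₐ(RSH (a thiol)) ≈ 10.5
hydride (H⁻): pKₐ(H₂) ≈ 36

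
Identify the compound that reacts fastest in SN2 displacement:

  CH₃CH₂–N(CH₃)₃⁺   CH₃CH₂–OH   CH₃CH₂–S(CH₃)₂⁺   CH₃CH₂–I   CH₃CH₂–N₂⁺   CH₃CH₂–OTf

With the same alkyl group throughout, only the leaving group differentiates the rates.
Leaving-group ability tracks the stability of the departed species; conjugate-acid pKₐ is the usual yardstick (lower pKₐ → better LG).
CH₃CH₂–N₂⁺ loses N₂: no meaningful conjugate acid; N₂ departs as an exceptionally stable neutral molecule
CH₃CH₂–OTf loses OTf⁻: pKₐ(CF₃SO₃H (triflic acid)) ≈ -14
CH₃CH₂–I loses I⁻: pKₐ(HI) ≈ -10
CH₃CH₂–S(CH₃)₂⁺ loses SR'₂: pKₐ(R'₂SH⁺) ≈ -7
CH₃CH₂–N(CH₃)₃⁺ loses NR'₃: pKₐ(R'₃NH⁺) ≈ 10.7
CH₃CH₂–OH loses OH⁻: pKₐ(H₂O) ≈ 15.7

CH₃CH₂–N₂⁺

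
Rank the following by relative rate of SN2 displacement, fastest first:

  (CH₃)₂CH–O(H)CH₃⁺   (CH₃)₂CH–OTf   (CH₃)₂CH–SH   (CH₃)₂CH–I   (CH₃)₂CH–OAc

With the same alkyl group throughout, only the leaving group differentiates the rates.
A good leaving group is a weak base: the lower the pKₐ of its conjugate acid, the more readily it departs.
(CH₃)₂CH–OTf loses OTf⁻: pKₐ(CF₃SO₃H (triflic acid)) ≈ -14
(CH₃)₂CH–I loses I⁻: pKₐ(HI) ≈ -10
(CH₃)₂CH–O(H)CH₃⁺ loses R'OH: pKₐ(R'OH₂⁺) ≈ -2.4
(CH₃)₂CH–OAc loses AcO⁻: pKₐ(CH₃COOH) ≈ 4.8
(CH₃)₂CH–SH loses HS⁻: pKₐ(H₂S) ≈ 7

(CH₃)₂CH–OTf > (CH₃)₂CH–I > (CH₃)₂CH–O(H)CH₃⁺ > (CH₃)₂CH–OAc > (CH₃)₂CH–SH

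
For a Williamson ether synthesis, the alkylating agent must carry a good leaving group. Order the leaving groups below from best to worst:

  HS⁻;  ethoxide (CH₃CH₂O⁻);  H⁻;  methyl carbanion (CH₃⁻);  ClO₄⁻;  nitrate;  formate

ClO₄⁻ > nitrate > formate > HS⁻ > ethoxide (CH₃CH₂O⁻) > H⁻ > methyl carbanion (CH₃⁻)

ClO₄⁻: pKₐ(HClO₄) ≈ -10
nitrate: pKₐ(HNO₃) ≈ -1.3
formate: pKₐ(HCOOH) ≈ 3.8
HS⁻: pKₐ(H₂S) ≈ 7
ethoxide (CH₃CH₂O⁻): pKₐ(CH₃CH₂OH) ≈ 16
H⁻: pKₐ(H₂) ≈ 36
methyl carbanion (CH₃⁻): pKₐ(CH₄) ≈ 48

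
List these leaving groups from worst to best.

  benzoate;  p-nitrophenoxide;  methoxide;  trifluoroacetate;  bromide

The more stable X⁻ (or X) is on its own — i.e. the weaker a base it is — the better a leaving group it makes.
bromide: pKₐ(HBr) ≈ -9 — weak base; good leaving group
trifluoroacetate: pKₐ(CF₃COOH) ≈ 0.2 — strongly electron-withdrawing CF₃ stabilises the carboxylate
benzoate: pKₐ(C₆H₅COOH) ≈ 4.2
p-nitrophenoxide: pKₐ(p-nitrophenol) ≈ 7.2 — nitro group delocalises the charge; the classic chromogenic LG
methoxide: pKₐ(CH₃OH) ≈ 15.5 — strong base; alkoxides do not leave unassisted
Listed from poorest to best leaving group as asked.

methoxide < p-nitrophenoxide < benzoate < trifluoroacetate < bromide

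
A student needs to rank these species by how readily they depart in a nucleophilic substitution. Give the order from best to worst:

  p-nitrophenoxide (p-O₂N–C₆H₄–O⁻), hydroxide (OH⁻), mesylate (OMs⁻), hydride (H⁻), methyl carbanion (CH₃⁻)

A good leaving group is a weak base: the lower the pKₐ of its conjugate acid, the more readily it departs.
mesylate (OMs⁻): pKₐ(CH₃SO₃H (MsOH)) ≈ -1.9 — resonance-delocalised alkanesulfonate
p-nitrophenoxide (p-O₂N–C₆H₄–O⁻): pKₐ(p-nitrophenol) ≈ 7.2
hydroxide (OH⁻): pKₐ(H₂O) ≈ 15.7 — strong base; essentially never leaves without prior activation
hydride (H⁻): pKₐ(H₂) ≈ 36 — extremely strong base; leaves only in special hydride-transfer contexts
methyl carbanion (CH₃⁻): pKₐ(CH₄) ≈ 48

mesylate (OMs⁻) > p-nitrophenoxide (p-O₂N–C₆H₄–O⁻) > hydroxide (OH⁻) > hydride (H⁻) > methyl carbanion (CH₃⁻)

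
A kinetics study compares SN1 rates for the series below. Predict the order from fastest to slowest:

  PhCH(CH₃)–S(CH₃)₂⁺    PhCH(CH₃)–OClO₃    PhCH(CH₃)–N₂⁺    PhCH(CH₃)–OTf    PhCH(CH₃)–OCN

PhCH(CH₃)–N₂⁺ > PhCH(CH₃)–OTf > PhCH(CH₃)–OClO₃ > PhCH(CH₃)–S(CH₃)₂⁺ > PhCH(CH₃)–OCN

Same R in every case — rank the leaving groups.
A good leaving group is a weak base: the lower the pKₐ of its conjugate acid, the more readily it departs.
PhCH(CH₃)–N₂⁺ loses N₂: no meaningful conjugate acid; N₂ departs as an exceptionally stable neutral molecule
PhCH(CH₃)–OTf loses OTf⁻: pKₐ(CF₃SO₃H (triflic acid)) ≈ -14
PhCH(CH₃)–OClO₃ loses ClO₄⁻: pKₐ(HClO₄) ≈ -10
PhCH(CH₃)–S(CH₃)₂⁺ loses SR'₂: pKₐ(R'₂SH⁺) ≈ -7
PhCH(CH₃)–OCN loses NCO⁻: pKₐ(HOCN) ≈ 3.5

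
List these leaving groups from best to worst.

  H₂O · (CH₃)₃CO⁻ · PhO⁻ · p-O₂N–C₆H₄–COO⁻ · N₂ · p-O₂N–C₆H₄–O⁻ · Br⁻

N₂ > Br⁻ > H₂O > p-O₂N–C₆H₄–COO⁻ > p-O₂N–C₆H₄–O⁻ > PhO⁻ > (CH₃)₃CO⁻

Leaving-group ability tracks the stability of the departed species; conjugate-acid pKₐ is the usual yardstick (lower pKₐ → better LG).
N₂: no meaningful conjugate acid; N₂ departs as an exceptionally stable neutral molecule
Br⁻: pKₐ(HBr) ≈ -9
H₂O: pKₐ(H₃O⁺) ≈ -1.7
p-O₂N–C₆H₄–COO⁻: pKₐ(p-nitrobenzoic acid) ≈ 3.4
p-O₂N–C₆H₄–O⁻: pKₐ(p-nitrophenol) ≈ 7.2
PhO⁻: pKₐ(C₆H₅OH (phenol)) ≈ 10
(CH₃)₃CO⁻: pKₐ(t-BuOH) ≈ 18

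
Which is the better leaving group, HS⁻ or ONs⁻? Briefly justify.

ONs⁻

ONs⁻ is the better leaving group.
pKₐ(p-O₂NC₆H₄SO₃H) ≈ -3.5 versus pKₐ(H₂S) ≈ 7: ONs⁻ is the much weaker base.
P-nitro group further stabilises the sulfonate.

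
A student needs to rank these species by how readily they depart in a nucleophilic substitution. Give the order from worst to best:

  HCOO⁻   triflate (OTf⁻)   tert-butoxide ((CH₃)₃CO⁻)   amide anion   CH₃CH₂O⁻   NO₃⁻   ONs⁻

amide anion < tert-butoxide ((CH₃)₃CO⁻) < CH₃CH₂O⁻ < HCOO⁻ < NO₃⁻ < ONs⁻ < triflate (OTf⁻)

triflate (OTf⁻): pKₐ(CF₃SO₃H (triflic acid)) ≈ -14 — charge spread over three oxygens and a CF₃ group; the premier leaving group in synthesis
ONs⁻: pKₐ(p-O₂NC₆H₄SO₃H) ≈ -3.5 — p-nitro group further stabilises the sulfonate
NO₃⁻: pKₐ(HNO₃) ≈ -1.3 — resonance-delocalised over three oxygens
HCOO⁻: pKₐ(HCOOH) ≈ 3.8
CH₃CH₂O⁻: pKₐ(CH₃CH₂OH) ≈ 16 — strong base; alkoxides do not leave unassisted
tert-butoxide ((CH₃)₃CO⁻): pKₐ(t-BuOH) ≈ 18
amide anion: pKₐ(NH₃) ≈ 38 — extremely strong base; never a leaving group
Listed from poorest to best leaving group as asked.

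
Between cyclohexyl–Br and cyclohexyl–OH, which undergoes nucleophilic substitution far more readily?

cyclohexyl–Br

From cyclohexyl–OH the departing group would be OH⁻ (pKₐ(H₂O) ≈ 15.7). Strong base; essentially never leaves without prior activation.
From cyclohexyl–Br the leaving group is Br⁻ (pKₐ(HBr) ≈ -9). Weak base; good leaving group.
(In practice cyclohexyl–Br is made from cyclohexyl–OH by treatment with PBr₃, replacing the hydroxyl with bromide.)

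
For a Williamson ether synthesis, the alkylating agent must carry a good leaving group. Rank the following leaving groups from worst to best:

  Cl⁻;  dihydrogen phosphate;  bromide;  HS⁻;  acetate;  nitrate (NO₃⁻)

HS⁻ < acetate < dihydrogen phosphate < nitrate (NO₃⁻) < Cl⁻ < bromide

A good leaving group is a weak base: the lower the pKₐ of its conjugate acid, the more readily it departs.
bromide: pKₐ(HBr) ≈ -9
Cl⁻: pKₐ(HCl) ≈ -7
nitrate (NO₃⁻): pKₐ(HNO₃) ≈ -1.3
dihydrogen phosphate: pKₐ(H₃PO₄) ≈ 2.1
acetate: pKₐ(CH₃COOH) ≈ 4.8
HS⁻: pKₐ(H₂S) ≈ 7
Reversing gives the worst-to-best order requested.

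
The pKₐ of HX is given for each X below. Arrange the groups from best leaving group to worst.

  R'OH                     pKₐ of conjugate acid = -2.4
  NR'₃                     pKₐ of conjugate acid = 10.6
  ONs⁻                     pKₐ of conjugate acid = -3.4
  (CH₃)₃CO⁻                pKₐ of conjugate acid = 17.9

ONs⁻ > R'OH > NR'₃ > (CH₃)₃CO⁻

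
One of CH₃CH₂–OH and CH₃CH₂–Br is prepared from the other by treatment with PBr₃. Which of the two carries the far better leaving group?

From CH₃CH₂–OH the departing group would be OH⁻ (pKₐ(H₂O) ≈ 15.7). Strong base; essentially never leaves without prior activation.
From CH₃CH₂–Br the leaving group is Br⁻ (pKₐ(HBr) ≈ -9). Weak base; good leaving group.
Treatment with PBr₃ works by replacing the hydroxyl with bromide, making CH₃CH₂–Br enormously more reactive.

CH₃CH₂–Br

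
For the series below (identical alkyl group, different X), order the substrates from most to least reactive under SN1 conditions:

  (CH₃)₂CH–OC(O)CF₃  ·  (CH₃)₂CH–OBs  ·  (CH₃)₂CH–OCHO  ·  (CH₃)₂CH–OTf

With the same alkyl group throughout, only the leaving group differentiates the rates.
The more stable X⁻ (or X) is on its own — i.e. the weaker a base it is — the better a leaving group it makes.
(CH₃)₂CH–OTf loses OTf⁻: pKₐ(CF₃SO₃H (triflic acid)) ≈ -14
(CH₃)₂CH–OBs loses OBs⁻: pKₐ(p-BrC₆H₄SO₃H) ≈ -2.8
(CH₃)₂CH–OC(O)CF₃ loses CF₃COO⁻: pKₐ(CF₃COOH) ≈ 0.2
(CH₃)₂CH–OCHO loses HCOO⁻: pKₐ(HCOOH) ≈ 3.8

(CH₃)₂CH–OTf > (CH₃)₂CH–OBs > (CH₃)₂CH–OC(O)CF₃ > (CH₃)₂CH–OCHO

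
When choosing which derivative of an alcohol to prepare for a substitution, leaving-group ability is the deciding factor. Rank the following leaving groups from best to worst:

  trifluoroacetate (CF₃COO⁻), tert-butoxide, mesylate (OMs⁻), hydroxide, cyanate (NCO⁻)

Leaving-group ability tracks the stability of the departed species; conjugate-acid pKₐ is the usual yardstick (lower pKₐ → better LG).
mesylate (OMs⁻): pKₐ(CH₃SO₃H (MsOH)) ≈ -1.9
trifluoroacetate (CF₃COO⁻): pKₐ(CF₃COOH) ≈ 0.2
cyanate (NCO⁻): pKₐ(HOCN) ≈ 3.5
hydroxide: pKₐ(H₂O) ≈ 15.7
tert-butoxide: pKₐ(t-BuOH) ≈ 18

mesylate (OMs⁻) > trifluoroacetate (CF₃COO⁻) > cyanate (NCO⁻) > hydroxide > tert-butoxide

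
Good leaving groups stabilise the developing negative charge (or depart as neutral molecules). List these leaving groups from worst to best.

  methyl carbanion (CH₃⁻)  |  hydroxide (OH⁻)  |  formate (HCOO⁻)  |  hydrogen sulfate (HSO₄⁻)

methyl carbanion (CH₃⁻) < hydroxide (OH⁻) < formate (HCOO⁻) < hydrogen sulfate (HSO₄⁻)

Leaving-group ability tracks the stability of the departed species; conjugate-acid pKₐ is the usual yardstick (lower pKₐ → better LG).
hydrogen sulfate (HSO₄⁻): pKₐ(H₂SO₄) ≈ -3
formate (HCOO⁻): pKₐ(HCOOH) ≈ 3.8
hydroxide (OH⁻): pKₐ(H₂O) ≈ 15.7
methyl carbanion (CH₃⁻): pKₐ(CH₄) ≈ 48
The question asks for worst first, so the sequence is read in increasing leaving-group ability.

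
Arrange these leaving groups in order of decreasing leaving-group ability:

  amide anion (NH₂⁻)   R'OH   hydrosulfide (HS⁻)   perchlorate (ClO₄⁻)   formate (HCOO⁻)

The more stable X⁻ (or X) is on its own — i.e. the weaker a base it is — the better a leaving group it makes.
perchlorate (ClO₄⁻): pKₐ(HClO₄) ≈ -10
R'OH: pKₐ(R'OH₂⁺) ≈ -2.4
formate (HCOO⁻): pKₐ(HCOOH) ≈ 3.8
hydrosulfide (HS⁻): pKₐ(H₂S) ≈ 7
amide anion (NH₂⁻): pKₐ(NH₃) ≈ 38

perchlorate (ClO₄⁻) > R'OH > formate (HCOO⁻) > hydrosulfide (HS⁻) > amide anion (NH₂⁻)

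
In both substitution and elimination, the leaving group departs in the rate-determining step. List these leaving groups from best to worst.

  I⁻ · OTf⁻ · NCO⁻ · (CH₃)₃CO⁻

A good leaving group is a weak base: the lower the pKₐ of its conjugate acid, the more readily it departs.
OTf⁻: pKₐ(CF₃SO₃H (triflic acid)) ≈ -14
I⁻: pKₐ(HI) ≈ -10
NCO⁻: pKₐ(HOCN) ≈ 3.5
(CH₃)₃CO⁻: pKₐ(t-BuOH) ≈ 18

OTf⁻ > I⁻ > NCO⁻ > (CH₃)₃CO⁻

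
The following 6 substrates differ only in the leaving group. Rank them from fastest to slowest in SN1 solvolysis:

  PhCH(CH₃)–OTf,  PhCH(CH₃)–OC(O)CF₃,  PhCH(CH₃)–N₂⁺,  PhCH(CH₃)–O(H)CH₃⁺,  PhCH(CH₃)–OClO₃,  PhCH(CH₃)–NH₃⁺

Same R in every case — rank the leaving groups.
The more stable X⁻ (or X) is on its own — i.e. the weaker a base it is — the better a leaving group it makes.
PhCH(CH₃)–N₂⁺ loses N₂: no meaningful conjugate acid; N₂ departs as an exceptionally stable neutral molecule
PhCH(CH₃)–OTf loses OTf⁻: pKₐ(CF₃SO₃H (triflic acid)) ≈ -14
PhCH(CH₃)–OClO₃ loses ClO₄⁻: pKₐ(HClO₄) ≈ -10
PhCH(CH₃)–O(H)CH₃⁺ loses R'OH: pKₐ(R'OH₂⁺) ≈ -2.4
PhCH(CH₃)–OC(O)CF₃ loses CF₃COO⁻: pKₐ(CF₃COOH) ≈ 0.2
PhCH(CH₃)–NH₃⁺ loses NH₃: pKₐ(NH₄⁺) ≈ 9.2

PhCH(CH₃)–N₂⁺ > PhCH(CH₃)–OTf > PhCH(CH₃)–OClO₃ > PhCH(CH₃)–O(H)CH₃⁺ > PhCH(CH₃)–OC(O)CF₃ > PhCH(CH₃)–NH₃⁺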